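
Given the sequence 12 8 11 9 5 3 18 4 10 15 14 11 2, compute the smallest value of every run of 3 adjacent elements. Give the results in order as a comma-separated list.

[12, 8, 11] → min 8
[8, 11, 9] → min 8
[11, 9, 5] → min 5
[9, 5, 3] → min 3
[5, 3, 18] → min 3
[3, 18, 4] → min 3
[18, 4, 10] → min 4
[4, 10, 15] → min 4
[10, 15, 14] → min 10
[15, 14, 11] → min 11
[14, 11, 2] → min 2

8, 8, 5, 3, 3, 3, 4, 4, 10, 11, 2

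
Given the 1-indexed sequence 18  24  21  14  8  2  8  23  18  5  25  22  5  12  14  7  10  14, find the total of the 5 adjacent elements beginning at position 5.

59

Elements at indices 5..9: 8, 2, 8, 23, 18
sum(8, 2, 8, 23, 18) = 59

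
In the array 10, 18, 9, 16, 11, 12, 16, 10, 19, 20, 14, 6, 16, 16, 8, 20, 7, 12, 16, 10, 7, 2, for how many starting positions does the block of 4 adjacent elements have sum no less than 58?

[10, 18, 9, 16] → sum 53
[18, 9, 16, 11] → sum 54
[9, 16, 11, 12] → sum 48
[16, 11, 12, 16] → sum 55
[11, 12, 16, 10] → sum 49
[12, 16, 10, 19] → sum 57
[16, 10, 19, 20] → sum 65  ≥ 58 ✓
[10, 19, 20, 14] → sum 63  ≥ 58 ✓
[19, 20, 14, 6] → sum 59  ≥ 58 ✓
[20, 14, 6, 16] → sum 56
[14, 6, 16, 16] → sum 52
[6, 16, 16, 8] → sum 46
[16, 16, 8, 20] → sum 60  ≥ 58 ✓
[16, 8, 20, 7] → sum 51
[8, 20, 7, 12] → sum 47
[20, 7, 12, 16] → sum 55
[7, 12, 16, 10] → sum 45
[12, 16, 10, 7] → sum 45
[16, 10, 7, 2] → sum 35
4 windows satisfy the condition.

4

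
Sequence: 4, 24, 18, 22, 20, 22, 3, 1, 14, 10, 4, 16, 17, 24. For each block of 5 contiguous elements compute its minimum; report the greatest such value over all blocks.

18

Window mins for each of the 10 positions:
4 24 18 22 20 → min 4
24 18 22 20 22 → min 18
18 22 20 22 3 → min 3
22 20 22 3 1 → min 1
20 22 3 1 14 → min 1
22 3 1 14 10 → min 1
3 1 14 10 4 → min 1
1 14 10 4 16 → min 1
14 10 4 16 17 → min 4
10 4 16 17 24 → min 4
Greatest of these is 18.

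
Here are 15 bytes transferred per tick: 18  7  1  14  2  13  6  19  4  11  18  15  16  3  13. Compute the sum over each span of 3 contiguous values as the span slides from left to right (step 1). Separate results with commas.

(18, 7, 1) → sum 26
(7, 1, 14) → sum 22
(1, 14, 2) → sum 17
(14, 2, 13) → sum 29
(2, 13, 6) → sum 21
(13, 6, 19) → sum 38
(6, 19, 4) → sum 29
(19, 4, 11) → sum 34
(4, 11, 18) → sum 33
(11, 18, 15) → sum 44
(18, 15, 16) → sum 49
(15, 16, 3) → sum 34
(16, 3, 13) → sum 32

26, 22, 17, 29, 21, 38, 29, 34, 33, 44, 49, 34, 32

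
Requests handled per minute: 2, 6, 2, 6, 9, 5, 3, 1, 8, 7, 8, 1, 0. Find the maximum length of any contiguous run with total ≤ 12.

3

Extend to the right; shrink from the left whenever the sum exceeds 12:
[2] sum 2 len 1
[2, 6] sum 8 len 2
[2, 6, 2] sum 10 len 3
[2, 6] sum 8 len 2
[9] sum 9 len 1
[5] sum 5 len 1
[5, 3] sum 8 len 2
[5, 3, 1] sum 9 len 3
[3, 1, 8] sum 12 len 3
[7] sum 7 len 1
[8] sum 8 len 1
[8, 1] sum 9 len 2
[8, 1, 0] sum 9 len 3
Longest length seen: 3.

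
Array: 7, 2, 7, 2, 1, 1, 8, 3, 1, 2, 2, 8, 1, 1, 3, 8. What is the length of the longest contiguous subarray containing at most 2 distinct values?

4

add 7: window [7] (1 distinct), len 1
add 2: window [7, 2] (2 distinct), len 2
add 7: window [7, 2, 7] (2 distinct), len 3
add 2: window [7, 2, 7, 2] (2 distinct), len 4
add 1: window [2, 1] (2 distinct), len 2
add 1: window [2, 1, 1] (2 distinct), len 3
add 8: window [1, 1, 8] (2 distinct), len 3
add 3: window [8, 3] (2 distinct), len 2
add 1: window [3, 1] (2 distinct), len 2
add 2: window [1, 2] (2 distinct), len 2
add 2: window [1, 2, 2] (2 distinct), len 3
add 8: window [2, 2, 8] (2 distinct), len 3
add 1: window [8, 1] (2 distinct), len 2
add 1: window [8, 1, 1] (2 distinct), len 3
add 3: window [1, 1, 3] (2 distinct), len 3
add 8: window [3, 8] (2 distinct), len 2
Longest length with ≤2 distinct: 4.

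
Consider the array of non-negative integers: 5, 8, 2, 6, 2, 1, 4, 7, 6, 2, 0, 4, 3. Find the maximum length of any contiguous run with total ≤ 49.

Extend to the right; shrink from the left whenever the sum exceeds 49:
[5] sum 5 len 1
[5, 8] sum 13 len 2
[5, 8, 2] sum 15 len 3
[5, 8, 2, 6] sum 21 len 4
[5, 8, 2, 6, 2] sum 23 len 5
[5, 8, 2, 6, 2, 1] sum 24 len 6
[5, 8, 2, 6, 2, 1, 4] sum 28 len 7
[5, 8, 2, 6, 2, 1, 4, 7] sum 35 len 8
[5, 8, 2, 6, 2, 1, 4, 7, 6] sum 41 len 9
[5, 8, 2, 6, 2, 1, 4, 7, 6, 2] sum 43 len 10
[5, 8, 2, 6, 2, 1, 4, 7, 6, 2, 0] sum 43 len 11
[5, 8, 2, 6, 2, 1, 4, 7, 6, 2, 0, 4] sum 47 len 12
[8, 2, 6, 2, 1, 4, 7, 6, 2, 0, 4, 3] sum 45 len 12
Longest length seen: 12.

12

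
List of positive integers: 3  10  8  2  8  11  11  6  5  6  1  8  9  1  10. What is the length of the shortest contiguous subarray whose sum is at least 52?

7

add 3: running sum 3 < 52
add 10: running sum 13 < 52
add 8: running sum 21 < 52
add 2: running sum 23 < 52
add 8: running sum 31 < 52
add 11: running sum 42 < 52
end 6: [3, 10, 8, 2, 8, 11, 11] sum 53, len 7
end 7: [10, 8, 2, 8, 11, 11, 6] sum 56, len 7
end 8: [10, 8, 2, 8, 11, 11, 6, 5] sum 61, len 8
end 9: [8, 2, 8, 11, 11, 6, 5, 6] sum 57, len 8
end 10: [8, 2, 8, 11, 11, 6, 5, 6, 1] sum 58, len 9
end 11: [8, 11, 11, 6, 5, 6, 1, 8] sum 56, len 8
end 12: [11, 11, 6, 5, 6, 1, 8, 9] sum 57, len 8
end 13: [11, 11, 6, 5, 6, 1, 8, 9, 1] sum 58, len 9
end 14: [11, 6, 5, 6, 1, 8, 9, 1, 10] sum 57, len 9
Shortest qualifying length: 7.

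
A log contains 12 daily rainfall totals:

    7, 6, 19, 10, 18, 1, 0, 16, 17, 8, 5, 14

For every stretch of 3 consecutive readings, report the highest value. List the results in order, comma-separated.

7 6 19 → max 19
6 19 10 → max 19
19 10 18 → max 19
10 18 1 → max 18
18 1 0 → max 18
1 0 16 → max 16
0 16 17 → max 17
16 17 8 → max 17
17 8 5 → max 17
8 5 14 → max 14

19, 19, 19, 18, 18, 16, 17, 17, 17, 14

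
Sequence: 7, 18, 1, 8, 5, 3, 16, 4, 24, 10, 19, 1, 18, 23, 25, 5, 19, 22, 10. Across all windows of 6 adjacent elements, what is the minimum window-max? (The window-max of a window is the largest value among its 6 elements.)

16

[7, 18, 1, 8, 5, 3] → max 18
[18, 1, 8, 5, 3, 16] → max 18
[1, 8, 5, 3, 16, 4] → max 16
[8, 5, 3, 16, 4, 24] → max 24
[5, 3, 16, 4, 24, 10] → max 24
[3, 16, 4, 24, 10, 19] → max 24
[16, 4, 24, 10, 19, 1] → max 24
[4, 24, 10, 19, 1, 18] → max 24
[24, 10, 19, 1, 18, 23] → max 24
[10, 19, 1, 18, 23, 25] → max 25
[19, 1, 18, 23, 25, 5] → max 25
[1, 18, 23, 25, 5, 19] → max 25
[18, 23, 25, 5, 19, 22] → max 25
[23, 25, 5, 19, 22, 10] → max 25
Minimum of these is 16.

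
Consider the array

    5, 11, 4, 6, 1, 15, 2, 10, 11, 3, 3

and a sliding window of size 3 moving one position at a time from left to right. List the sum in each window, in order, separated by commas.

20, 21, 11, 22, 18, 27, 23, 24, 17

(5, 11, 4) → sum 20
(11, 4, 6) → sum 21
(4, 6, 1) → sum 11
(6, 1, 15) → sum 22
(1, 15, 2) → sum 18
(15, 2, 10) → sum 27
(2, 10, 11) → sum 23
(10, 11, 3) → sum 24
(11, 3, 3) → sum 17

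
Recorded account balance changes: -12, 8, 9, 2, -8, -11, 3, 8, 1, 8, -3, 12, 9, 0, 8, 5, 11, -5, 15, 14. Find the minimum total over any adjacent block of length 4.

Each size-4 window and its sum:
(-12, 8, 9, 2) → sum 7
(8, 9, 2, -8) → sum 11
(9, 2, -8, -11) → sum -8
(2, -8, -11, 3) → sum -14
(-8, -11, 3, 8) → sum -8
(-11, 3, 8, 1) → sum 1
(3, 8, 1, 8) → sum 20
(8, 1, 8, -3) → sum 14
(1, 8, -3, 12) → sum 18
(8, -3, 12, 9) → sum 26
(-3, 12, 9, 0) → sum 18
(12, 9, 0, 8) → sum 29
(9, 0, 8, 5) → sum 22
(0, 8, 5, 11) → sum 24
(8, 5, 11, -5) → sum 19
(5, 11, -5, 15) → sum 26
(11, -5, 15, 14) → sum 35
Minimum of these is -14.

-14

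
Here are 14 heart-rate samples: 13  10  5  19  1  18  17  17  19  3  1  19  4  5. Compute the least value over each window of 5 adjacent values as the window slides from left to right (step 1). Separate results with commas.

1, 1, 1, 1, 1, 3, 1, 1, 1, 1

Sliding a size-5 window across the 14 values:
13 10 5 19 1 → min 1
10 5 19 1 18 → min 1
5 19 1 18 17 → min 1
19 1 18 17 17 → min 1
1 18 17 17 19 → min 1
18 17 17 19 3 → min 3
17 17 19 3 1 → min 1
17 19 3 1 19 → min 1
19 3 1 19 4 → min 1
3 1 19 4 5 → min 1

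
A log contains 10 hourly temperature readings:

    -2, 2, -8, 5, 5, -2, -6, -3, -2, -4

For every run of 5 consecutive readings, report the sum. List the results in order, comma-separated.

2, 2, -6, -1, -8, -17

-2 2 -8 5 5 → sum 2
2 -8 5 5 -2 → sum 2
-8 5 5 -2 -6 → sum -6
5 5 -2 -6 -3 → sum -1
5 -2 -6 -3 -2 → sum -8
-2 -6 -3 -2 -4 → sum -17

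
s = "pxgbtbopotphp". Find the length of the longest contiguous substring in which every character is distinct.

add p: [p] len 1
add x: [p, x] len 2
add g: [p, x, g] len 3
add b: [p, x, g, b] len 4
add t: [p, x, g, b, t] len 5
add b (repeat b, move left end past it): [t, b] len 2
add o: [t, b, o] len 3
add p: [t, b, o, p] len 4
add o (repeat o, move left end past it): [p, o] len 2
add t: [p, o, t] len 3
add p (repeat p, move left end past it): [o, t, p] len 3
add h: [o, t, p, h] len 4
add p (repeat p, move left end past it): [h, p] len 2
Longest all-distinct length: 5.

5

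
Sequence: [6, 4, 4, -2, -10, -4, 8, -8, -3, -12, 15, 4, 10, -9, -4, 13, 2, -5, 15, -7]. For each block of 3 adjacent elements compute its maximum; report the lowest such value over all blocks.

6 4 4 → max 6
4 4 -2 → max 4
4 -2 -10 → max 4
-2 -10 -4 → max -2
-10 -4 8 → max 8
-4 8 -8 → max 8
8 -8 -3 → max 8
-8 -3 -12 → max -3
-3 -12 15 → max 15
-12 15 4 → max 15
15 4 10 → max 15
4 10 -9 → max 10
10 -9 -4 → max 10
-9 -4 13 → max 13
-4 13 2 → max 13
13 2 -5 → max 13
2 -5 15 → max 15
-5 15 -7 → max 15
Lowest of these is -3.

-3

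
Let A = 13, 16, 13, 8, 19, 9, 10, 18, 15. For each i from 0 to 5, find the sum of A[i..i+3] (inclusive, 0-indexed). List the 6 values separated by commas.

Sliding a size-4 window across the 9 values:
[13, 16, 13, 8] → sum 50
[16, 13, 8, 19] → sum 56
[13, 8, 19, 9] → sum 49
[8, 19, 9, 10] → sum 46
[19, 9, 10, 18] → sum 56
[9, 10, 18, 15] → sum 52

50, 56, 49, 46, 56, 52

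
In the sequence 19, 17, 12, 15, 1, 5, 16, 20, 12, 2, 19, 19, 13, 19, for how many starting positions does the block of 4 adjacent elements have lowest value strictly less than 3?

19 17 12 15 → min 12
17 12 15 1 → min 1  < 3 ✓
12 15 1 5 → min 1  < 3 ✓
15 1 5 16 → min 1  < 3 ✓
1 5 16 20 → min 1  < 3 ✓
5 16 20 12 → min 5
16 20 12 2 → min 2  < 3 ✓
20 12 2 19 → min 2  < 3 ✓
12 2 19 19 → min 2  < 3 ✓
2 19 19 13 → min 2  < 3 ✓
19 19 13 19 → min 13
8 windows satisfy the condition.

8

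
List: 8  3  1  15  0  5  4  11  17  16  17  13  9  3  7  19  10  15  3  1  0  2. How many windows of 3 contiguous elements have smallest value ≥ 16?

1

8 3 1 → min 1
3 1 15 → min 1
1 15 0 → min 0
15 0 5 → min 0
0 5 4 → min 0
5 4 11 → min 4
4 11 17 → min 4
11 17 16 → min 11
17 16 17 → min 16  ≥ 16 ✓
16 17 13 → min 13
17 13 9 → min 9
13 9 3 → min 3
9 3 7 → min 3
3 7 19 → min 3
7 19 10 → min 7
19 10 15 → min 10
10 15 3 → min 3
15 3 1 → min 1
3 1 0 → min 0
1 0 2 → min 0
1 window satisfy the condition.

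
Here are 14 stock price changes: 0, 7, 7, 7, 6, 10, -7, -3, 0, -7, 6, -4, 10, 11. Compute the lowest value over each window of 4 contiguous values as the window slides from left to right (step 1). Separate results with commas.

(0, 7, 7, 7) → min 0
(7, 7, 7, 6) → min 6
(7, 7, 6, 10) → min 6
(7, 6, 10, -7) → min -7
(6, 10, -7, -3) → min -7
(10, -7, -3, 0) → min -7
(-7, -3, 0, -7) → min -7
(-3, 0, -7, 6) → min -7
(0, -7, 6, -4) → min -7
(-7, 6, -4, 10) → min -7
(6, -4, 10, 11) → min -4

0, 6, 6, -7, -7, -7, -7, -7, -7, -7, -4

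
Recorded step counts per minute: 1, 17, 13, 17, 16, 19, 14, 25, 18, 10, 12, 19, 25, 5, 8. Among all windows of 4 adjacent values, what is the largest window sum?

76

1 17 13 17 → sum 48
17 13 17 16 → sum 63
13 17 16 19 → sum 65
17 16 19 14 → sum 66
16 19 14 25 → sum 74
19 14 25 18 → sum 76
14 25 18 10 → sum 67
25 18 10 12 → sum 65
18 10 12 19 → sum 59
10 12 19 25 → sum 66
12 19 25 5 → sum 61
19 25 5 8 → sum 57
Largest of these is 76.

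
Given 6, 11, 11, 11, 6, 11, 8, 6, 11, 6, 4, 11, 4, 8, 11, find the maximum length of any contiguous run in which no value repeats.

3

[6] len 1
[6, 11] len 2
[11] len 1
[11] len 1
[11, 6] len 2
[6, 11] len 2
[6, 11, 8] len 3
[11, 8, 6] len 3
[8, 6, 11] len 3
[11, 6] len 2
[11, 6, 4] len 3
[6, 4, 11] len 3
[11, 4] len 2
[11, 4, 8] len 3
[4, 8, 11] len 3
Longest all-distinct length: 3.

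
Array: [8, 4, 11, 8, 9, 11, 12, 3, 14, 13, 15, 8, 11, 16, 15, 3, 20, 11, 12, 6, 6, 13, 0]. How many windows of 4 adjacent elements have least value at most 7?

[8, 4, 11, 8] → min 4  ≤ 7 ✓
[4, 11, 8, 9] → min 4  ≤ 7 ✓
[11, 8, 9, 11] → min 8
[8, 9, 11, 12] → min 8
[9, 11, 12, 3] → min 3  ≤ 7 ✓
[11, 12, 3, 14] → min 3  ≤ 7 ✓
[12, 3, 14, 13] → min 3  ≤ 7 ✓
[3, 14, 13, 15] → min 3  ≤ 7 ✓
[14, 13, 15, 8] → min 8
[13, 15, 8, 11] → min 8
[15, 8, 11, 16] → min 8
[8, 11, 16, 15] → min 8
[11, 16, 15, 3] → min 3  ≤ 7 ✓
[16, 15, 3, 20] → min 3  ≤ 7 ✓
[15, 3, 20, 11] → min 3  ≤ 7 ✓
[3, 20, 11, 12] → min 3  ≤ 7 ✓
[20, 11, 12, 6] → min 6  ≤ 7 ✓
[11, 12, 6, 6] → min 6  ≤ 7 ✓
[12, 6, 6, 13] → min 6  ≤ 7 ✓
[6, 6, 13, 0] → min 0  ≤ 7 ✓
14 windows satisfy the condition.

14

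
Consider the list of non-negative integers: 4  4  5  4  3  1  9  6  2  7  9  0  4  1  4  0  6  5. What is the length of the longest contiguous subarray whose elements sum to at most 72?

17

→ 4: sum 4, len 1
→ 4: sum 8, len 2
→ 5: sum 13, len 3
→ 4: sum 17, len 4
→ 3: sum 20, len 5
→ 1: sum 21, len 6
→ 9: sum 30, len 7
→ 6: sum 36, len 8
→ 2: sum 38, len 9
→ 7: sum 45, len 10
→ 9: sum 54, len 11
→ 0: sum 54, len 12
→ 4: sum 58, len 13
→ 1: sum 59, len 14
→ 4: sum 63, len 15
→ 0: sum 63, len 16
→ 6: sum 69, len 17
→ 5 (dropped 4): sum 70, len 17
Longest length seen: 17.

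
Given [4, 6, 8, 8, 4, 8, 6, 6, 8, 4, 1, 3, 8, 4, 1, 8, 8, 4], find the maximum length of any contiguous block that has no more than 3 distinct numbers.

10

[4] 1 distinct, len 1
[4, 6] 2 distinct, len 2
[4, 6, 8] 3 distinct, len 3
[4, 6, 8, 8] 3 distinct, len 4
[4, 6, 8, 8, 4] 3 distinct, len 5
[4, 6, 8, 8, 4, 8] 3 distinct, len 6
[4, 6, 8, 8, 4, 8, 6] 3 distinct, len 7
[4, 6, 8, 8, 4, 8, 6, 6] 3 distinct, len 8
[4, 6, 8, 8, 4, 8, 6, 6, 8] 3 distinct, len 9
[4, 6, 8, 8, 4, 8, 6, 6, 8, 4] 3 distinct, len 10
[8, 4, 1] 3 distinct, len 3
[4, 1, 3] 3 distinct, len 3
[1, 3, 8] 3 distinct, len 3
[3, 8, 4] 3 distinct, len 3
[8, 4, 1] 3 distinct, len 3
[8, 4, 1, 8] 3 distinct, len 4
[8, 4, 1, 8, 8] 3 distinct, len 5
[8, 4, 1, 8, 8, 4] 3 distinct, len 6
Longest length with ≤3 distinct: 10.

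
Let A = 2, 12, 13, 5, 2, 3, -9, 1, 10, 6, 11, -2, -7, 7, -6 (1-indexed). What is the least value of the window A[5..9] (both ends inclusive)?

-9

Elements at indices 5..9: 2, 3, -9, 1, 10
min(2, 3, -9, 1, 10) = -9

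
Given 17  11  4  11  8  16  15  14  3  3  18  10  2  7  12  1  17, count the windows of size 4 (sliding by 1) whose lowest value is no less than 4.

[17, 11, 4, 11] → min 4  ≥ 4 ✓
[11, 4, 11, 8] → min 4  ≥ 4 ✓
[4, 11, 8, 16] → min 4  ≥ 4 ✓
[11, 8, 16, 15] → min 8  ≥ 4 ✓
[8, 16, 15, 14] → min 8  ≥ 4 ✓
[16, 15, 14, 3] → min 3
[15, 14, 3, 3] → min 3
[14, 3, 3, 18] → min 3
[3, 3, 18, 10] → min 3
[3, 18, 10, 2] → min 2
[18, 10, 2, 7] → min 2
[10, 2, 7, 12] → min 2
[2, 7, 12, 1] → min 1
[7, 12, 1, 17] → min 1
5 windows satisfy the condition.

5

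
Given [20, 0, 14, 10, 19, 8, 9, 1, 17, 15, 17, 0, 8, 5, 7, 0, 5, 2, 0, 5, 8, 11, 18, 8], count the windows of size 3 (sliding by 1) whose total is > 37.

2

20 0 14 → sum 34
0 14 10 → sum 24
14 10 19 → sum 43  > 37 ✓
10 19 8 → sum 37
19 8 9 → sum 36
8 9 1 → sum 18
9 1 17 → sum 27
1 17 15 → sum 33
17 15 17 → sum 49  > 37 ✓
15 17 0 → sum 32
17 0 8 → sum 25
0 8 5 → sum 13
8 5 7 → sum 20
5 7 0 → sum 12
7 0 5 → sum 12
0 5 2 → sum 7
5 2 0 → sum 7
2 0 5 → sum 7
0 5 8 → sum 13
5 8 11 → sum 24
8 11 18 → sum 37
11 18 8 → sum 37
2 windows satisfy the condition.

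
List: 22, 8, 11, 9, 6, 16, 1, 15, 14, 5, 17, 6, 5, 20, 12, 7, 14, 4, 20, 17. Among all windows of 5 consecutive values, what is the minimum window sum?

Window sums for each of the 16 positions:
(22, 8, 11, 9, 6) → sum 56
(8, 11, 9, 6, 16) → sum 50
(11, 9, 6, 16, 1) → sum 43
(9, 6, 16, 1, 15) → sum 47
(6, 16, 1, 15, 14) → sum 52
(16, 1, 15, 14, 5) → sum 51
(1, 15, 14, 5, 17) → sum 52
(15, 14, 5, 17, 6) → sum 57
(14, 5, 17, 6, 5) → sum 47
(5, 17, 6, 5, 20) → sum 53
(17, 6, 5, 20, 12) → sum 60
(6, 5, 20, 12, 7) → sum 50
(5, 20, 12, 7, 14) → sum 58
(20, 12, 7, 14, 4) → sum 57
(12, 7, 14, 4, 20) → sum 57
(7, 14, 4, 20, 17) → sum 62
Minimum of these is 43.

43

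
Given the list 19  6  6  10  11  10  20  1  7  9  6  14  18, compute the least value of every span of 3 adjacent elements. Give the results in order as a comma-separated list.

6, 6, 6, 10, 10, 1, 1, 1, 6, 6, 6

[19, 6, 6] → min 6
[6, 6, 10] → min 6
[6, 10, 11] → min 6
[10, 11, 10] → min 10
[11, 10, 20] → min 10
[10, 20, 1] → min 1
[20, 1, 7] → min 1
[1, 7, 9] → min 1
[7, 9, 6] → min 6
[9, 6, 14] → min 6
[6, 14, 18] → min 6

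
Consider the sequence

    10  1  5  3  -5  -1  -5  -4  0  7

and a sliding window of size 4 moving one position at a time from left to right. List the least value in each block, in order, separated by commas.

1, -5, -5, -5, -5, -5, -5

[10, 1, 5, 3] → min 1
[1, 5, 3, -5] → min -5
[5, 3, -5, -1] → min -5
[3, -5, -1, -5] → min -5
[-5, -1, -5, -4] → min -5
[-1, -5, -4, 0] → min -5
[-5, -4, 0, 7] → min -5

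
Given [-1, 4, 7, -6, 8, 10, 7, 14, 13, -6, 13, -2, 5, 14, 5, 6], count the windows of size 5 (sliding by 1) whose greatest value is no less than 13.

9

[-1, 4, 7, -6, 8] → max 8
[4, 7, -6, 8, 10] → max 10
[7, -6, 8, 10, 7] → max 10
[-6, 8, 10, 7, 14] → max 14  ≥ 13 ✓
[8, 10, 7, 14, 13] → max 14  ≥ 13 ✓
[10, 7, 14, 13, -6] → max 14  ≥ 13 ✓
[7, 14, 13, -6, 13] → max 14  ≥ 13 ✓
[14, 13, -6, 13, -2] → max 14  ≥ 13 ✓
[13, -6, 13, -2, 5] → max 13  ≥ 13 ✓
[-6, 13, -2, 5, 14] → max 14  ≥ 13 ✓
[13, -2, 5, 14, 5] → max 14  ≥ 13 ✓
[-2, 5, 14, 5, 6] → max 14  ≥ 13 ✓
9 windows satisfy the condition.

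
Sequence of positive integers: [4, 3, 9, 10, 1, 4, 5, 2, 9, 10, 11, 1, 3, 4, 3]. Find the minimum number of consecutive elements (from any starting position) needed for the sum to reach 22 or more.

3

Extend right; whenever the sum reaches 22, record the length and shrink from the left:
add 4: running sum 4 < 22
add 3: running sum 7 < 22
add 9: running sum 16 < 22
add 10: shortest ending here [3, 9, 10] sum 22, len 3
add 1: shortest ending here [3, 9, 10, 1] sum 23, len 4
add 4: shortest ending here [9, 10, 1, 4] sum 24, len 4
add 5: shortest ending here [9, 10, 1, 4, 5] sum 29, len 5
add 2: shortest ending here [10, 1, 4, 5, 2] sum 22, len 5
add 9: shortest ending here [10, 1, 4, 5, 2, 9] sum 31, len 6
add 10: shortest ending here [5, 2, 9, 10] sum 26, len 4
add 11: shortest ending here [9, 10, 11] sum 30, len 3
add 1: shortest ending here [10, 11, 1] sum 22, len 3
add 3: shortest ending here [10, 11, 1, 3] sum 25, len 4
add 4: shortest ending here [10, 11, 1, 3, 4] sum 29, len 5
add 3: shortest ending here [11, 1, 3, 4, 3] sum 22, len 5
Shortest qualifying length: 3.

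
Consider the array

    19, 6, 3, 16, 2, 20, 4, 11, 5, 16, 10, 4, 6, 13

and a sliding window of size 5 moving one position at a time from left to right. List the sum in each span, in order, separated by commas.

46, 47, 45, 53, 42, 56, 46, 46, 41, 49

Sliding a size-5 window across the 14 values:
[19, 6, 3, 16, 2] → sum 46
[6, 3, 16, 2, 20] → sum 47
[3, 16, 2, 20, 4] → sum 45
[16, 2, 20, 4, 11] → sum 53
[2, 20, 4, 11, 5] → sum 42
[20, 4, 11, 5, 16] → sum 56
[4, 11, 5, 16, 10] → sum 46
[11, 5, 16, 10, 4] → sum 46
[5, 16, 10, 4, 6] → sum 41
[16, 10, 4, 6, 13] → sum 49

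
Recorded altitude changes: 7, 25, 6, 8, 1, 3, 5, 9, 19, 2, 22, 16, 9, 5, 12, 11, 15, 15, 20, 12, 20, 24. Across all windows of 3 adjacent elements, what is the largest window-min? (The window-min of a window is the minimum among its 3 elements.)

15

Window mins for each of the 20 positions:
[7, 25, 6] → min 6
[25, 6, 8] → min 6
[6, 8, 1] → min 1
[8, 1, 3] → min 1
[1, 3, 5] → min 1
[3, 5, 9] → min 3
[5, 9, 19] → min 5
[9, 19, 2] → min 2
[19, 2, 22] → min 2
[2, 22, 16] → min 2
[22, 16, 9] → min 9
[16, 9, 5] → min 5
[9, 5, 12] → min 5
[5, 12, 11] → min 5
[12, 11, 15] → min 11
[11, 15, 15] → min 11
[15, 15, 20] → min 15
[15, 20, 12] → min 12
[20, 12, 20] → min 12
[12, 20, 24] → min 12
Largest of these is 15.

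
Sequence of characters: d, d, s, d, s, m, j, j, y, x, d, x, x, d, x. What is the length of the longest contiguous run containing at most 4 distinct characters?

add d: window [d] (1 distinct), len 1
add d: window [d, d] (1 distinct), len 2
add s: window [d, d, s] (2 distinct), len 3
add d: window [d, d, s, d] (2 distinct), len 4
add s: window [d, d, s, d, s] (2 distinct), len 5
add m: window [d, d, s, d, s, m] (3 distinct), len 6
add j: window [d, d, s, d, s, m, j] (4 distinct), len 7
add j: window [d, d, s, d, s, m, j, j] (4 distinct), len 8
add y: window [s, m, j, j, y] (4 distinct), len 5
add x: window [m, j, j, y, x] (4 distinct), len 5
add d: window [j, j, y, x, d] (4 distinct), len 5
add x: window [j, j, y, x, d, x] (4 distinct), len 6
add x: window [j, j, y, x, d, x, x] (4 distinct), len 7
add d: window [j, j, y, x, d, x, x, d] (4 distinct), len 8
add x: window [j, j, y, x, d, x, x, d, x] (4 distinct), len 9
Longest length with ≤4 distinct: 9.

9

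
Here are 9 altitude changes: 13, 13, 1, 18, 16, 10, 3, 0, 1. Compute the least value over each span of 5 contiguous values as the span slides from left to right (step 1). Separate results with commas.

1, 1, 1, 0, 0

Sliding a size-5 window across the 9 values:
13 13 1 18 16 → min 1
13 1 18 16 10 → min 1
1 18 16 10 3 → min 1
18 16 10 3 0 → min 0
16 10 3 0 1 → min 0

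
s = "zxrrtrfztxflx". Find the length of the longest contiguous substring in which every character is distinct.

5

add z: [z] len 1
add x: [z, x] len 2
add r: [z, x, r] len 3
add r (repeat r, move left end past it): [r] len 1
add t: [r, t] len 2
add r (repeat r, move left end past it): [t, r] len 2
add f: [t, r, f] len 3
add z: [t, r, f, z] len 4
add t (repeat t, move left end past it): [r, f, z, t] len 4
add x: [r, f, z, t, x] len 5
add f (repeat f, move left end past it): [z, t, x, f] len 4
add l: [z, t, x, f, l] len 5
add x (repeat x, move left end past it): [f, l, x] len 3
Longest all-distinct length: 5.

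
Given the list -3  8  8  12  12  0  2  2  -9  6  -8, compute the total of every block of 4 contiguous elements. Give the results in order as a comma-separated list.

25, 40, 32, 26, 16, -5, 1, -9

(-3, 8, 8, 12) → sum 25
(8, 8, 12, 12) → sum 40
(8, 12, 12, 0) → sum 32
(12, 12, 0, 2) → sum 26
(12, 0, 2, 2) → sum 16
(0, 2, 2, -9) → sum -5
(2, 2, -9, 6) → sum 1
(2, -9, 6, -8) → sum -9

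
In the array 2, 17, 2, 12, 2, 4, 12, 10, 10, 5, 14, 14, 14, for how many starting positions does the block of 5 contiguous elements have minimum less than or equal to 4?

[2, 17, 2, 12, 2] → min 2  ≤ 4 ✓
[17, 2, 12, 2, 4] → min 2  ≤ 4 ✓
[2, 12, 2, 4, 12] → min 2  ≤ 4 ✓
[12, 2, 4, 12, 10] → min 2  ≤ 4 ✓
[2, 4, 12, 10, 10] → min 2  ≤ 4 ✓
[4, 12, 10, 10, 5] → min 4  ≤ 4 ✓
[12, 10, 10, 5, 14] → min 5
[10, 10, 5, 14, 14] → min 5
[10, 5, 14, 14, 14] → min 5
6 windows satisfy the condition.

6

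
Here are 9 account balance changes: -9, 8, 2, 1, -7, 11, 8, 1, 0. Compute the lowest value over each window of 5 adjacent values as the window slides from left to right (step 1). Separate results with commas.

Sliding a size-5 window across the 9 values:
[-9, 8, 2, 1, -7] → min -9
[8, 2, 1, -7, 11] → min -7
[2, 1, -7, 11, 8] → min -7
[1, -7, 11, 8, 1] → min -7
[-7, 11, 8, 1, 0] → min -7

-9, -7, -7, -7, -7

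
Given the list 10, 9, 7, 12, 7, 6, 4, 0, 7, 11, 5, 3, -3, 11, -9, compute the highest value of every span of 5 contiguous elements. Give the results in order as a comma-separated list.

Sliding a size-5 window across the 15 values:
(10, 9, 7, 12, 7) → max 12
(9, 7, 12, 7, 6) → max 12
(7, 12, 7, 6, 4) → max 12
(12, 7, 6, 4, 0) → max 12
(7, 6, 4, 0, 7) → max 7
(6, 4, 0, 7, 11) → max 11
(4, 0, 7, 11, 5) → max 11
(0, 7, 11, 5, 3) → max 11
(7, 11, 5, 3, -3) → max 11
(11, 5, 3, -3, 11) → max 11
(5, 3, -3, 11, -9) → max 11

12, 12, 12, 12, 7, 11, 11, 11, 11, 11, 11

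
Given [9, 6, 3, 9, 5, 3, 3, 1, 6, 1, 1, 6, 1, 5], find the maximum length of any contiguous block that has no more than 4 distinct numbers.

add 9: window [9] (1 distinct), len 1
add 6: window [9, 6] (2 distinct), len 2
add 3: window [9, 6, 3] (3 distinct), len 3
add 9: window [9, 6, 3, 9] (3 distinct), len 4
add 5: window [9, 6, 3, 9, 5] (4 distinct), len 5
add 3: window [9, 6, 3, 9, 5, 3] (4 distinct), len 6
add 3: window [9, 6, 3, 9, 5, 3, 3] (4 distinct), len 7
add 1: window [3, 9, 5, 3, 3, 1] (4 distinct), len 6
add 6: window [5, 3, 3, 1, 6] (4 distinct), len 5
add 1: window [5, 3, 3, 1, 6, 1] (4 distinct), len 6
add 1: window [5, 3, 3, 1, 6, 1, 1] (4 distinct), len 7
add 6: window [5, 3, 3, 1, 6, 1, 1, 6] (4 distinct), len 8
add 1: window [5, 3, 3, 1, 6, 1, 1, 6, 1] (4 distinct), len 9
add 5: window [5, 3, 3, 1, 6, 1, 1, 6, 1, 5] (4 distinct), len 10
Longest length with ≤4 distinct: 10.

10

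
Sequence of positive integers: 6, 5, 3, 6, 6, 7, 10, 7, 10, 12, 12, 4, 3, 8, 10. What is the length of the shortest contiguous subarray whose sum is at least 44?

5

Extend right; whenever the sum reaches 44, record the length and shrink from the left:
add 6: running sum 6 < 44
add 5: running sum 11 < 44
add 3: running sum 14 < 44
add 6: running sum 20 < 44
add 6: running sum 26 < 44
add 7: running sum 33 < 44
add 10: running sum 43 < 44
add 7: shortest ending here [5, 3, 6, 6, 7, 10, 7] sum 44, len 7
add 10: shortest ending here [6, 6, 7, 10, 7, 10] sum 46, len 6
add 12: shortest ending here [7, 10, 7, 10, 12] sum 46, len 5
add 12: shortest ending here [10, 7, 10, 12, 12] sum 51, len 5
add 4: shortest ending here [7, 10, 12, 12, 4] sum 45, len 5
add 3: shortest ending here [7, 10, 12, 12, 4, 3] sum 48, len 6
add 8: shortest ending here [10, 12, 12, 4, 3, 8] sum 49, len 6
add 10: shortest ending here [12, 12, 4, 3, 8, 10] sum 49, len 6
Shortest qualifying length: 5.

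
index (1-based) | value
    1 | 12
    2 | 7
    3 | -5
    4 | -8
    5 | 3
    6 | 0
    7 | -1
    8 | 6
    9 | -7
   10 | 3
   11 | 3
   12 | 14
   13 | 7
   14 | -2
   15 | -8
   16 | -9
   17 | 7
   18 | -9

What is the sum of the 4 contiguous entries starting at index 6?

Elements at indices 6..9: 0, -1, 6, -7
sum(0, -1, 6, -7) = -2

-2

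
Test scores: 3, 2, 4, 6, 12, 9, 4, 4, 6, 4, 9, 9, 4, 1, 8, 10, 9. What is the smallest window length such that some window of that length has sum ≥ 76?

add 3: running sum 3 < 76
add 2: running sum 5 < 76
add 4: running sum 9 < 76
add 6: running sum 15 < 76
add 12: running sum 27 < 76
add 9: running sum 36 < 76
add 4: running sum 40 < 76
add 4: running sum 44 < 76
add 6: running sum 50 < 76
add 4: running sum 54 < 76
add 9: running sum 63 < 76
add 9: running sum 72 < 76
add 4: shortest ending here [3, 2, 4, 6, 12, 9, 4, 4, 6, 4, 9, 9, 4] sum 76, len 13
add 1: shortest ending here [3, 2, 4, 6, 12, 9, 4, 4, 6, 4, 9, 9, 4, 1] sum 77, len 14
add 8: shortest ending here [6, 12, 9, 4, 4, 6, 4, 9, 9, 4, 1, 8] sum 76, len 12
add 10: shortest ending here [12, 9, 4, 4, 6, 4, 9, 9, 4, 1, 8, 10] sum 80, len 12
add 9: shortest ending here [9, 4, 4, 6, 4, 9, 9, 4, 1, 8, 10, 9] sum 77, len 12
Shortest qualifying length: 12.

12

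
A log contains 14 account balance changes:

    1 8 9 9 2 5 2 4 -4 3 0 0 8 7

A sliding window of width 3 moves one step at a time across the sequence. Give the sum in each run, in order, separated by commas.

1 8 9 → sum 18
8 9 9 → sum 26
9 9 2 → sum 20
9 2 5 → sum 16
2 5 2 → sum 9
5 2 4 → sum 11
2 4 -4 → sum 2
4 -4 3 → sum 3
-4 3 0 → sum -1
3 0 0 → sum 3
0 0 8 → sum 8
0 8 7 → sum 15

18, 26, 20, 16, 9, 11, 2, 3, -1, 3, 8, 15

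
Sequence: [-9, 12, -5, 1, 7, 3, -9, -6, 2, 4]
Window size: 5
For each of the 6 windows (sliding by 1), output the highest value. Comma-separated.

12, 12, 7, 7, 7, 4

[-9, 12, -5, 1, 7] → max 12
[12, -5, 1, 7, 3] → max 12
[-5, 1, 7, 3, -9] → max 7
[1, 7, 3, -9, -6] → max 7
[7, 3, -9, -6, 2] → max 7
[3, -9, -6, 2, 4] → max 4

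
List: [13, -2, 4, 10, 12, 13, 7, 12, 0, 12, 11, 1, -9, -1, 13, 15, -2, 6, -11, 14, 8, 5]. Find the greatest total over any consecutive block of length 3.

13 -2 4 → sum 15
-2 4 10 → sum 12
4 10 12 → sum 26
10 12 13 → sum 35
12 13 7 → sum 32
13 7 12 → sum 32
7 12 0 → sum 19
12 0 12 → sum 24
0 12 11 → sum 23
12 11 1 → sum 24
11 1 -9 → sum 3
1 -9 -1 → sum -9
-9 -1 13 → sum 3
-1 13 15 → sum 27
13 15 -2 → sum 26
15 -2 6 → sum 19
-2 6 -11 → sum -7
6 -11 14 → sum 9
-11 14 8 → sum 11
14 8 5 → sum 27
Greatest of these is 35.

35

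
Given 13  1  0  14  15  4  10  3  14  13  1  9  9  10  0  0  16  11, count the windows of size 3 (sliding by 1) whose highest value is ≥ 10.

15

(13, 1, 0) → max 13  ≥ 10 ✓
(1, 0, 14) → max 14  ≥ 10 ✓
(0, 14, 15) → max 15  ≥ 10 ✓
(14, 15, 4) → max 15  ≥ 10 ✓
(15, 4, 10) → max 15  ≥ 10 ✓
(4, 10, 3) → max 10  ≥ 10 ✓
(10, 3, 14) → max 14  ≥ 10 ✓
(3, 14, 13) → max 14  ≥ 10 ✓
(14, 13, 1) → max 14  ≥ 10 ✓
(13, 1, 9) → max 13  ≥ 10 ✓
(1, 9, 9) → max 9
(9, 9, 10) → max 10  ≥ 10 ✓
(9, 10, 0) → max 10  ≥ 10 ✓
(10, 0, 0) → max 10  ≥ 10 ✓
(0, 0, 16) → max 16  ≥ 10 ✓
(0, 16, 11) → max 16  ≥ 10 ✓
15 windows satisfy the condition.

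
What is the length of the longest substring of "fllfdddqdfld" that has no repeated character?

4

[f] len 1
[f, l] len 2
[l] len 1
[l, f] len 2
[l, f, d] len 3
[d] len 1
[d] len 1
[d, q] len 2
[q, d] len 2
[q, d, f] len 3
[q, d, f, l] len 4
[f, l, d] len 3
Longest all-distinct length: 4.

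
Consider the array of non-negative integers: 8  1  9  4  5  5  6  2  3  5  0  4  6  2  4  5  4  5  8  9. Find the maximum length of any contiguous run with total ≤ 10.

[8] sum 8 len 1
[8, 1] sum 9 len 2
[1, 9] sum 10 len 2
[4] sum 4 len 1
[4, 5] sum 9 len 2
[5, 5] sum 10 len 2
[6] sum 6 len 1
[6, 2] sum 8 len 2
[2, 3] sum 5 len 2
[2, 3, 5] sum 10 len 3
[2, 3, 5, 0] sum 10 len 4
[5, 0, 4] sum 9 len 3
[0, 4, 6] sum 10 len 3
[6, 2] sum 8 len 2
[2, 4] sum 6 len 2
[4, 5] sum 9 len 2
[5, 4] sum 9 len 2
[4, 5] sum 9 len 2
[8] sum 8 len 1
[9] sum 9 len 1
Longest length seen: 4.

4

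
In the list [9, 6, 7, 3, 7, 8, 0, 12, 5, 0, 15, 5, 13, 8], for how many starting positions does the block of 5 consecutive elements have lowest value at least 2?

[9, 6, 7, 3, 7] → min 3  ≥ 2 ✓
[6, 7, 3, 7, 8] → min 3  ≥ 2 ✓
[7, 3, 7, 8, 0] → min 0
[3, 7, 8, 0, 12] → min 0
[7, 8, 0, 12, 5] → min 0
[8, 0, 12, 5, 0] → min 0
[0, 12, 5, 0, 15] → min 0
[12, 5, 0, 15, 5] → min 0
[5, 0, 15, 5, 13] → min 0
[0, 15, 5, 13, 8] → min 0
2 windows satisfy the condition.

2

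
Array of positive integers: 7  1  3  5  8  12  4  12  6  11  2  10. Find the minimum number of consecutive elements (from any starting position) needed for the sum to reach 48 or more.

6

add 7: running sum 7 < 48
add 1: running sum 8 < 48
add 3: running sum 11 < 48
add 5: running sum 16 < 48
add 8: running sum 24 < 48
add 12: running sum 36 < 48
add 4: running sum 40 < 48
add 12: shortest ending here [7, 1, 3, 5, 8, 12, 4, 12] sum 52, len 8
add 6: shortest ending here [3, 5, 8, 12, 4, 12, 6] sum 50, len 7
add 11: shortest ending here [8, 12, 4, 12, 6, 11] sum 53, len 6
add 2: shortest ending here [8, 12, 4, 12, 6, 11, 2] sum 55, len 7
add 10: shortest ending here [12, 4, 12, 6, 11, 2, 10] sum 57, len 7
Shortest qualifying length: 6.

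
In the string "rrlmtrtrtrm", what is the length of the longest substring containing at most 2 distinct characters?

6

Extend right; when distinct count exceeds 2, shrink from the left:
add r: window [r] (1 distinct), len 1
add r: window [r, r] (1 distinct), len 2
add l: window [r, r, l] (2 distinct), len 3
add m: window [l, m] (2 distinct), len 2
add t: window [m, t] (2 distinct), len 2
add r: window [t, r] (2 distinct), len 2
add t: window [t, r, t] (2 distinct), len 3
add r: window [t, r, t, r] (2 distinct), len 4
add t: window [t, r, t, r, t] (2 distinct), len 5
add r: window [t, r, t, r, t, r] (2 distinct), len 6
add m: window [r, m] (2 distinct), len 2
Longest length with ≤2 distinct: 6.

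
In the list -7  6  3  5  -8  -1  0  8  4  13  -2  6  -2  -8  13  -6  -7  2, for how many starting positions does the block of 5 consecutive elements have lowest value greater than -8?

4

-7 6 3 5 -8 → min -8
6 3 5 -8 -1 → min -8
3 5 -8 -1 0 → min -8
5 -8 -1 0 8 → min -8
-8 -1 0 8 4 → min -8
-1 0 8 4 13 → min -1  > -8 ✓
0 8 4 13 -2 → min -2  > -8 ✓
8 4 13 -2 6 → min -2  > -8 ✓
4 13 -2 6 -2 → min -2  > -8 ✓
13 -2 6 -2 -8 → min -8
-2 6 -2 -8 13 → min -8
6 -2 -8 13 -6 → min -8
-2 -8 13 -6 -7 → min -8
-8 13 -6 -7 2 → min -8
4 windows satisfy the condition.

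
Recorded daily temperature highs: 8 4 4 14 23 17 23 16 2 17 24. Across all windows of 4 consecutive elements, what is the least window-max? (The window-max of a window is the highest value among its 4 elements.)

(8, 4, 4, 14) → max 14
(4, 4, 14, 23) → max 23
(4, 14, 23, 17) → max 23
(14, 23, 17, 23) → max 23
(23, 17, 23, 16) → max 23
(17, 23, 16, 2) → max 23
(23, 16, 2, 17) → max 23
(16, 2, 17, 24) → max 24
Least of these is 14.

14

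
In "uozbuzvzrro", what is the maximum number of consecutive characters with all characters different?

4

add u: [u] len 1
add o: [u, o] len 2
add z: [u, o, z] len 3
add b: [u, o, z, b] len 4
add u (repeat u, move left end past it): [o, z, b, u] len 4
add z (repeat z, move left end past it): [b, u, z] len 3
add v: [b, u, z, v] len 4
add z (repeat z, move left end past it): [v, z] len 2
add r: [v, z, r] len 3
add r (repeat r, move left end past it): [r] len 1
add o: [r, o] len 2
Longest all-distinct length: 4.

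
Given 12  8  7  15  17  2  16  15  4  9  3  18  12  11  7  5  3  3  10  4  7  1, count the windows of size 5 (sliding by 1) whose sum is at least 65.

[12, 8, 7, 15, 17] → sum 59
[8, 7, 15, 17, 2] → sum 49
[7, 15, 17, 2, 16] → sum 57
[15, 17, 2, 16, 15] → sum 65  ≥ 65 ✓
[17, 2, 16, 15, 4] → sum 54
[2, 16, 15, 4, 9] → sum 46
[16, 15, 4, 9, 3] → sum 47
[15, 4, 9, 3, 18] → sum 49
[4, 9, 3, 18, 12] → sum 46
[9, 3, 18, 12, 11] → sum 53
[3, 18, 12, 11, 7] → sum 51
[18, 12, 11, 7, 5] → sum 53
[12, 11, 7, 5, 3] → sum 38
[11, 7, 5, 3, 3] → sum 29
[7, 5, 3, 3, 10] → sum 28
[5, 3, 3, 10, 4] → sum 25
[3, 3, 10, 4, 7] → sum 27
[3, 10, 4, 7, 1] → sum 25
1 window satisfy the condition.

1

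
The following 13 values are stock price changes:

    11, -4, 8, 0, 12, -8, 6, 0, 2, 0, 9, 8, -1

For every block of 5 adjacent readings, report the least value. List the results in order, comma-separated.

Sliding a size-5 window across the 13 values:
[11, -4, 8, 0, 12] → min -4
[-4, 8, 0, 12, -8] → min -8
[8, 0, 12, -8, 6] → min -8
[0, 12, -8, 6, 0] → min -8
[12, -8, 6, 0, 2] → min -8
[-8, 6, 0, 2, 0] → min -8
[6, 0, 2, 0, 9] → min 0
[0, 2, 0, 9, 8] → min 0
[2, 0, 9, 8, -1] → min -1

-4, -8, -8, -8, -8, -8, 0, 0, -1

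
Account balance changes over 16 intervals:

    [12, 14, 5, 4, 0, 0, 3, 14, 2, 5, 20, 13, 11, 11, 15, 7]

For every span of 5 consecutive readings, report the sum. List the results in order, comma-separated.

35, 23, 12, 21, 19, 24, 44, 54, 51, 60, 70, 57

(12, 14, 5, 4, 0) → sum 35
(14, 5, 4, 0, 0) → sum 23
(5, 4, 0, 0, 3) → sum 12
(4, 0, 0, 3, 14) → sum 21
(0, 0, 3, 14, 2) → sum 19
(0, 3, 14, 2, 5) → sum 24
(3, 14, 2, 5, 20) → sum 44
(14, 2, 5, 20, 13) → sum 54
(2, 5, 20, 13, 11) → sum 51
(5, 20, 13, 11, 11) → sum 60
(20, 13, 11, 11, 15) → sum 70
(13, 11, 11, 15, 7) → sum 57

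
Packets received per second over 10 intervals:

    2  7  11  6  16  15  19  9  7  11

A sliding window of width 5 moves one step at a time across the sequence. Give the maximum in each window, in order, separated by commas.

Sliding a size-5 window across the 10 values:
2 7 11 6 16 → max 16
7 11 6 16 15 → max 16
11 6 16 15 19 → max 19
6 16 15 19 9 → max 19
16 15 19 9 7 → max 19
15 19 9 7 11 → max 19

16, 16, 19, 19, 19, 19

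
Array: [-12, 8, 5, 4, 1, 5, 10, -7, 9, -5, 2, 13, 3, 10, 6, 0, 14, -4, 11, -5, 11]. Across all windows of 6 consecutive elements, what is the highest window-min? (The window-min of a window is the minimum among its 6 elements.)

[-12, 8, 5, 4, 1, 5] → min -12
[8, 5, 4, 1, 5, 10] → min 1
[5, 4, 1, 5, 10, -7] → min -7
[4, 1, 5, 10, -7, 9] → min -7
[1, 5, 10, -7, 9, -5] → min -7
[5, 10, -7, 9, -5, 2] → min -7
[10, -7, 9, -5, 2, 13] → min -7
[-7, 9, -5, 2, 13, 3] → min -7
[9, -5, 2, 13, 3, 10] → min -5
[-5, 2, 13, 3, 10, 6] → min -5
[2, 13, 3, 10, 6, 0] → min 0
[13, 3, 10, 6, 0, 14] → min 0
[3, 10, 6, 0, 14, -4] → min -4
[10, 6, 0, 14, -4, 11] → min -4
[6, 0, 14, -4, 11, -5] → min -5
[0, 14, -4, 11, -5, 11] → min -5
Highest of these is 1.

1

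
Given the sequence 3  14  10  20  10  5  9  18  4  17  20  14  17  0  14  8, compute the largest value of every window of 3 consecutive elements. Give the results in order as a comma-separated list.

3 14 10 → max 14
14 10 20 → max 20
10 20 10 → max 20
20 10 5 → max 20
10 5 9 → max 10
5 9 18 → max 18
9 18 4 → max 18
18 4 17 → max 18
4 17 20 → max 20
17 20 14 → max 20
20 14 17 → max 20
14 17 0 → max 17
17 0 14 → max 17
0 14 8 → max 14

14, 20, 20, 20, 10, 18, 18, 18, 20, 20, 20, 17, 17, 14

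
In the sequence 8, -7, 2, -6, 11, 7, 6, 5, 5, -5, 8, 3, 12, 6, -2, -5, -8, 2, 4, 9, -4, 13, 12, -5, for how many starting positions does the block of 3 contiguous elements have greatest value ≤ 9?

13

(8, -7, 2) → max 8  ≤ 9 ✓
(-7, 2, -6) → max 2  ≤ 9 ✓
(2, -6, 11) → max 11
(-6, 11, 7) → max 11
(11, 7, 6) → max 11
(7, 6, 5) → max 7  ≤ 9 ✓
(6, 5, 5) → max 6  ≤ 9 ✓
(5, 5, -5) → max 5  ≤ 9 ✓
(5, -5, 8) → max 8  ≤ 9 ✓
(-5, 8, 3) → max 8  ≤ 9 ✓
(8, 3, 12) → max 12
(3, 12, 6) → max 12
(12, 6, -2) → max 12
(6, -2, -5) → max 6  ≤ 9 ✓
(-2, -5, -8) → max -2  ≤ 9 ✓
(-5, -8, 2) → max 2  ≤ 9 ✓
(-8, 2, 4) → max 4  ≤ 9 ✓
(2, 4, 9) → max 9  ≤ 9 ✓
(4, 9, -4) → max 9  ≤ 9 ✓
(9, -4, 13) → max 13
(-4, 13, 12) → max 13
(13, 12, -5) → max 13
13 windows satisfy the condition.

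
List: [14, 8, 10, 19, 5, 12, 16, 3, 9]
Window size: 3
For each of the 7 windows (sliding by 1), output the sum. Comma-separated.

32, 37, 34, 36, 33, 31, 28

14 8 10 → sum 32
8 10 19 → sum 37
10 19 5 → sum 34
19 5 12 → sum 36
5 12 16 → sum 33
12 16 3 → sum 31
16 3 9 → sum 28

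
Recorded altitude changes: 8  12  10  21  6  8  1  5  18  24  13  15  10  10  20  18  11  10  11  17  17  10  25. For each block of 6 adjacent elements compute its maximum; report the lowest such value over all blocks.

[8, 12, 10, 21, 6, 8] → max 21
[12, 10, 21, 6, 8, 1] → max 21
[10, 21, 6, 8, 1, 5] → max 21
[21, 6, 8, 1, 5, 18] → max 21
[6, 8, 1, 5, 18, 24] → max 24
[8, 1, 5, 18, 24, 13] → max 24
[1, 5, 18, 24, 13, 15] → max 24
[5, 18, 24, 13, 15, 10] → max 24
[18, 24, 13, 15, 10, 10] → max 24
[24, 13, 15, 10, 10, 20] → max 24
[13, 15, 10, 10, 20, 18] → max 20
[15, 10, 10, 20, 18, 11] → max 20
[10, 10, 20, 18, 11, 10] → max 20
[10, 20, 18, 11, 10, 11] → max 20
[20, 18, 11, 10, 11, 17] → max 20
[18, 11, 10, 11, 17, 17] → max 18
[11, 10, 11, 17, 17, 10] → max 17
[10, 11, 17, 17, 10, 25] → max 25
Lowest of these is 17.

17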